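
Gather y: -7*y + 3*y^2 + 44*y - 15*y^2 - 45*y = -12*y^2 - 8*y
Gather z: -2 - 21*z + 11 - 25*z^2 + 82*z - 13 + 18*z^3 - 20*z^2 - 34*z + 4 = 18*z^3 - 45*z^2 + 27*z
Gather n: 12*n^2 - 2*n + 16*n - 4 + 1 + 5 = 12*n^2 + 14*n + 2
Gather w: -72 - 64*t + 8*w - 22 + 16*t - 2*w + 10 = -48*t + 6*w - 84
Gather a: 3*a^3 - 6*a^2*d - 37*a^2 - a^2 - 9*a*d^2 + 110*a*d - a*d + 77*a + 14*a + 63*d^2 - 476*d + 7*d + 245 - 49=3*a^3 + a^2*(-6*d - 38) + a*(-9*d^2 + 109*d + 91) + 63*d^2 - 469*d + 196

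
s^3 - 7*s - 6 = (s - 3)*(s + 1)*(s + 2)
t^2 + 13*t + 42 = (t + 6)*(t + 7)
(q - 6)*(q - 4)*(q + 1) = q^3 - 9*q^2 + 14*q + 24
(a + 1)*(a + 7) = a^2 + 8*a + 7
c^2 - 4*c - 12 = (c - 6)*(c + 2)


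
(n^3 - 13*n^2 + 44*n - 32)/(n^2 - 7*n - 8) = (n^2 - 5*n + 4)/(n + 1)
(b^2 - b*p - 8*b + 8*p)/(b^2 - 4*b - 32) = (b - p)/(b + 4)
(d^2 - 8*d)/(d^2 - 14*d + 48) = d/(d - 6)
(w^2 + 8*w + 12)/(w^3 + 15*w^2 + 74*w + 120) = (w + 2)/(w^2 + 9*w + 20)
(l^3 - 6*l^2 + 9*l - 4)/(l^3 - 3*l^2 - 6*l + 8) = (l - 1)/(l + 2)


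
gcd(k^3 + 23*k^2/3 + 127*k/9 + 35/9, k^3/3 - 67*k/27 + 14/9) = 1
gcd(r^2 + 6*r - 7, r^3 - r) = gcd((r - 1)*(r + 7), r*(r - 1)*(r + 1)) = r - 1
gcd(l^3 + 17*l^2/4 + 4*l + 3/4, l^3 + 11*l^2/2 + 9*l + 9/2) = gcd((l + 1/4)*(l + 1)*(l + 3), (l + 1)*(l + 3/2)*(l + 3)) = l^2 + 4*l + 3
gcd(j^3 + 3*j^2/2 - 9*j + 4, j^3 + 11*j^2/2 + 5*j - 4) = j^2 + 7*j/2 - 2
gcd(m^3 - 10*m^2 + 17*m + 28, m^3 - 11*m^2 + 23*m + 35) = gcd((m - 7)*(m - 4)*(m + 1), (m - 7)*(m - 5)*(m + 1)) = m^2 - 6*m - 7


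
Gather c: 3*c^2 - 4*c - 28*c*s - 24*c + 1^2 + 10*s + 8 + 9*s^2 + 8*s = 3*c^2 + c*(-28*s - 28) + 9*s^2 + 18*s + 9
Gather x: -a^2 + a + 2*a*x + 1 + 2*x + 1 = -a^2 + a + x*(2*a + 2) + 2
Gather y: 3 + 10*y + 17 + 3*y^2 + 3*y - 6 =3*y^2 + 13*y + 14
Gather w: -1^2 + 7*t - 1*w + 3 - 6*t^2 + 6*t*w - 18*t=-6*t^2 - 11*t + w*(6*t - 1) + 2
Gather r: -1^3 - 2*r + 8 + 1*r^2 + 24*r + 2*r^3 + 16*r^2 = 2*r^3 + 17*r^2 + 22*r + 7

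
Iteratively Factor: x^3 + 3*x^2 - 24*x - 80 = (x - 5)*(x^2 + 8*x + 16) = (x - 5)*(x + 4)*(x + 4)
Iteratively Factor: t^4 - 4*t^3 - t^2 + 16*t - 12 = (t - 2)*(t^3 - 2*t^2 - 5*t + 6) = (t - 2)*(t + 2)*(t^2 - 4*t + 3) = (t - 2)*(t - 1)*(t + 2)*(t - 3)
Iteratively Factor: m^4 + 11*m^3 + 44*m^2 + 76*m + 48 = (m + 4)*(m^3 + 7*m^2 + 16*m + 12) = (m + 2)*(m + 4)*(m^2 + 5*m + 6) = (m + 2)*(m + 3)*(m + 4)*(m + 2)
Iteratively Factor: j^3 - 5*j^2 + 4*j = (j - 4)*(j^2 - j) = j*(j - 4)*(j - 1)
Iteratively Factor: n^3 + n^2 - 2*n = (n + 2)*(n^2 - n) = (n - 1)*(n + 2)*(n)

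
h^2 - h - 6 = (h - 3)*(h + 2)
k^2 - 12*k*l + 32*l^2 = (k - 8*l)*(k - 4*l)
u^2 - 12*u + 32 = (u - 8)*(u - 4)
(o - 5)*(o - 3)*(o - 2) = o^3 - 10*o^2 + 31*o - 30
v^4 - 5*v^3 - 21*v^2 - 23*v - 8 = (v - 8)*(v + 1)^3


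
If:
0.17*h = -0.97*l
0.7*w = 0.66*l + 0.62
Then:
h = 5.36007130124777 - 6.05169340463458*w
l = 1.06060606060606*w - 0.939393939393939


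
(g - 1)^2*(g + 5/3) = g^3 - g^2/3 - 7*g/3 + 5/3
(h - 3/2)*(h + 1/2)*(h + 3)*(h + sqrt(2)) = h^4 + sqrt(2)*h^3 + 2*h^3 - 15*h^2/4 + 2*sqrt(2)*h^2 - 15*sqrt(2)*h/4 - 9*h/4 - 9*sqrt(2)/4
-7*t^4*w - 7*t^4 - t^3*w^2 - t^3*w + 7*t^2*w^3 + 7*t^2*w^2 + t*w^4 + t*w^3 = (-t + w)*(t + w)*(7*t + w)*(t*w + t)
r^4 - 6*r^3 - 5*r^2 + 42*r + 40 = (r - 5)*(r - 4)*(r + 1)*(r + 2)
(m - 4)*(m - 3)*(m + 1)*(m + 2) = m^4 - 4*m^3 - 7*m^2 + 22*m + 24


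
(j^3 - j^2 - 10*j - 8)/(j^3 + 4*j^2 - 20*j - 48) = (j + 1)/(j + 6)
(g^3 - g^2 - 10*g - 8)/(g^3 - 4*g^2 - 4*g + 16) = (g + 1)/(g - 2)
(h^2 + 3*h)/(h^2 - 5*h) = (h + 3)/(h - 5)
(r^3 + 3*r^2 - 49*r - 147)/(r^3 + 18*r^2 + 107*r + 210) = (r^2 - 4*r - 21)/(r^2 + 11*r + 30)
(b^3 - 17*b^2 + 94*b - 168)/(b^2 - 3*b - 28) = (b^2 - 10*b + 24)/(b + 4)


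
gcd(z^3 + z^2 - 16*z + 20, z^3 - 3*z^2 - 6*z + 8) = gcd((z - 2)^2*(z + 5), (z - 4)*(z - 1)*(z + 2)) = 1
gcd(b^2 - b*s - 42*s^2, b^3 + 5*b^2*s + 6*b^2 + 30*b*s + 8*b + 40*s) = 1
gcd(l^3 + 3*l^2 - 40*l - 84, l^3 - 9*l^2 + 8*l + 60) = l^2 - 4*l - 12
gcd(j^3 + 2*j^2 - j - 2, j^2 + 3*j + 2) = j^2 + 3*j + 2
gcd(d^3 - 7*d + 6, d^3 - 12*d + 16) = d - 2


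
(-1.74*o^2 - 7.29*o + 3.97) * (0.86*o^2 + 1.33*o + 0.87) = -1.4964*o^4 - 8.5836*o^3 - 7.7953*o^2 - 1.0622*o + 3.4539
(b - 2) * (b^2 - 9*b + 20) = b^3 - 11*b^2 + 38*b - 40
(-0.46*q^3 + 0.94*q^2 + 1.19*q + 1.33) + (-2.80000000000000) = -0.46*q^3 + 0.94*q^2 + 1.19*q - 1.47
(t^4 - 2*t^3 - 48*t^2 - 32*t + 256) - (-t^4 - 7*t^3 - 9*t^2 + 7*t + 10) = 2*t^4 + 5*t^3 - 39*t^2 - 39*t + 246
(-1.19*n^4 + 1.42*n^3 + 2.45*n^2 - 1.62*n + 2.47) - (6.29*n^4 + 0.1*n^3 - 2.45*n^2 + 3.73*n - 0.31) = -7.48*n^4 + 1.32*n^3 + 4.9*n^2 - 5.35*n + 2.78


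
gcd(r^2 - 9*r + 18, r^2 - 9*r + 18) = r^2 - 9*r + 18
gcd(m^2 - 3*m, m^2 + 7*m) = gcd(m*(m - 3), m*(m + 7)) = m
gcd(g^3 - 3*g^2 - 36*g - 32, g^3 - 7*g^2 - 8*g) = g^2 - 7*g - 8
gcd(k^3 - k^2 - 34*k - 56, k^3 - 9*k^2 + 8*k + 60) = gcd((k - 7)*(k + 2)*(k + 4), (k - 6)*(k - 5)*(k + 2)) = k + 2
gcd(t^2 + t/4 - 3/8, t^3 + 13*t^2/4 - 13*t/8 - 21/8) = t + 3/4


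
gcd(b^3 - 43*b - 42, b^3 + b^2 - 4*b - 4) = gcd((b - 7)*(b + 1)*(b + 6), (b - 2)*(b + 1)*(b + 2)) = b + 1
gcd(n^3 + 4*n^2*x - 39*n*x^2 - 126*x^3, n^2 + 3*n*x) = n + 3*x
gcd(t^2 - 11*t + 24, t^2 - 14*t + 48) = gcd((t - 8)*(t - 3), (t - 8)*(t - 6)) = t - 8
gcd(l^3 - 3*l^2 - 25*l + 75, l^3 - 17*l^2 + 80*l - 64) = 1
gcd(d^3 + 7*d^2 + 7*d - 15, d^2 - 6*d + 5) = d - 1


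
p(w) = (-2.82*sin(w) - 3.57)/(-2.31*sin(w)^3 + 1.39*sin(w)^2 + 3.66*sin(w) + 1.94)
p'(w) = (-2.82*sin(w) - 3.57)*(6.93*sin(w)^2*cos(w) - 2.78*sin(w)*cos(w) - 3.66*cos(w))/(-2.31*sin(w)^3 + 1.39*sin(w)^2 + 3.66*sin(w) + 1.94)^2 - 2.82*cos(w)/(-2.31*sin(w)^3 + 1.39*sin(w)^2 + 3.66*sin(w) + 1.94) = (-13.0284*sin(w)^3 - 20.8203*sin(w)^2 + 9.9246*sin(w) + 7.5954)*cos(w)/(5.3361*sin(w)^6 - 6.4218*sin(w)^5 - 14.9771*sin(w)^4 + 1.212*sin(w)^3 + 18.7888*sin(w)^2 + 14.2008*sin(w) + 3.7636)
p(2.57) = -1.29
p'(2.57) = -0.26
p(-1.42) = -0.41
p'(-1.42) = -0.41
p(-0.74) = -2.05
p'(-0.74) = -5.11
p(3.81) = -2.41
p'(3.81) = 4.75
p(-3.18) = -1.77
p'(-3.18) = -1.83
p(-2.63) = -2.91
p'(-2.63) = 1.12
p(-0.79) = -1.80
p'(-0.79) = -4.93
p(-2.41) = -2.10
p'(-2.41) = 5.11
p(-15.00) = -2.22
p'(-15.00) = 5.06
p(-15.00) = -2.22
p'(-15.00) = 5.06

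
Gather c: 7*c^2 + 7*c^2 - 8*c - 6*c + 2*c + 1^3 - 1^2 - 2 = 14*c^2 - 12*c - 2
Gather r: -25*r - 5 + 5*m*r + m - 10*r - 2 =m + r*(5*m - 35) - 7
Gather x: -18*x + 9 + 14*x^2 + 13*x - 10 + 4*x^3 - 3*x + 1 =4*x^3 + 14*x^2 - 8*x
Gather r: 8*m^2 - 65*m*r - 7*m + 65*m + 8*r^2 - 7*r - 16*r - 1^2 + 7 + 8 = 8*m^2 + 58*m + 8*r^2 + r*(-65*m - 23) + 14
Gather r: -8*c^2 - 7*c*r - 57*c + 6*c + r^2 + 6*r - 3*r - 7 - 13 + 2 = -8*c^2 - 51*c + r^2 + r*(3 - 7*c) - 18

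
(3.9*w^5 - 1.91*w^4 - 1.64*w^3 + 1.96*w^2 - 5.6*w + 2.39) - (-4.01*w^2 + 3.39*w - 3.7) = 3.9*w^5 - 1.91*w^4 - 1.64*w^3 + 5.97*w^2 - 8.99*w + 6.09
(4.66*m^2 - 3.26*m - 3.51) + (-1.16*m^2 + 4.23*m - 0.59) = 3.5*m^2 + 0.970000000000001*m - 4.1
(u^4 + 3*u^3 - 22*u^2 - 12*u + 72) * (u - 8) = u^5 - 5*u^4 - 46*u^3 + 164*u^2 + 168*u - 576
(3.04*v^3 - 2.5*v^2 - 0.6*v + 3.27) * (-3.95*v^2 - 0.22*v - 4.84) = -12.008*v^5 + 9.2062*v^4 - 11.7936*v^3 - 0.684500000000001*v^2 + 2.1846*v - 15.8268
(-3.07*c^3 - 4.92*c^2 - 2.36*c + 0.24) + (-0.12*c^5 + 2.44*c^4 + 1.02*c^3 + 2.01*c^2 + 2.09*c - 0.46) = -0.12*c^5 + 2.44*c^4 - 2.05*c^3 - 2.91*c^2 - 0.27*c - 0.22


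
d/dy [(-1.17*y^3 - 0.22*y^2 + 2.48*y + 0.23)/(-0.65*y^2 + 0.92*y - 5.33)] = (0.7605*y^4 - 2.1528*y^3 + 20.1179*y^2 + 2.6442*y - 13.43)/(0.4225*y^4 - 1.196*y^3 + 7.7754*y^2 - 9.8072*y + 28.4089)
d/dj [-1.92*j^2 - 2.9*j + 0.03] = -3.84*j - 2.9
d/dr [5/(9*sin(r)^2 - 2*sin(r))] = 10*(-9/tan(r) + cos(r)/sin(r)^2)/(9*sin(r) - 2)^2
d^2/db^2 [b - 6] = 0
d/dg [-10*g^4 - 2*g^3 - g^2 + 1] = 2*g*(-20*g^2 - 3*g - 1)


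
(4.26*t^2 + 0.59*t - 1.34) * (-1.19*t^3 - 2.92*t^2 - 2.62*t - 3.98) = -5.0694*t^5 - 13.1413*t^4 - 11.2894*t^3 - 14.5878*t^2 + 1.1626*t + 5.3332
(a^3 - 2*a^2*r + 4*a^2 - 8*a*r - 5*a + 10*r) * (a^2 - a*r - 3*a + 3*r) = a^5 - 3*a^4*r + a^4 + 2*a^3*r^2 - 3*a^3*r - 17*a^3 + 2*a^2*r^2 + 51*a^2*r + 15*a^2 - 34*a*r^2 - 45*a*r + 30*r^2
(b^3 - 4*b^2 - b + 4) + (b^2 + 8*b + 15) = b^3 - 3*b^2 + 7*b + 19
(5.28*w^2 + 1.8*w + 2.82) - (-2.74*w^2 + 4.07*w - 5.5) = 8.02*w^2 - 2.27*w + 8.32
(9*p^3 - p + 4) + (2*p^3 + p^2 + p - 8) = 11*p^3 + p^2 - 4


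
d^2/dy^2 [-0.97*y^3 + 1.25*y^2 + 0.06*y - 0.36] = 2.5 - 5.82*y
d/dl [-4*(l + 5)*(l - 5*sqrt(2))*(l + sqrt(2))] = -12*l^2 - 40*l + 32*sqrt(2)*l + 40 + 80*sqrt(2)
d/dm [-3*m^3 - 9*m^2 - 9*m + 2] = -9*m^2 - 18*m - 9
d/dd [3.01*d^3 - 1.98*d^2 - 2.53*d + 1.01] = 9.03*d^2 - 3.96*d - 2.53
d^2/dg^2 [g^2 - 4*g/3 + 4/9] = 2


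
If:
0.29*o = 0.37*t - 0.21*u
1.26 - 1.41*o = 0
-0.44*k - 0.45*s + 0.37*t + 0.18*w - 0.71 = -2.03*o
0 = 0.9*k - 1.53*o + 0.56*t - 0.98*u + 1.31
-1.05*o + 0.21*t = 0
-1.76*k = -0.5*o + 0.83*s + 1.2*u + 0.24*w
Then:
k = 4.51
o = 0.89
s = -10.09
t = 4.47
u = 6.64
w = -29.52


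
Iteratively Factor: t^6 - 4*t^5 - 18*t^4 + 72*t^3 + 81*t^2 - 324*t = (t + 3)*(t^5 - 7*t^4 + 3*t^3 + 63*t^2 - 108*t) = (t - 3)*(t + 3)*(t^4 - 4*t^3 - 9*t^2 + 36*t) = (t - 3)^2*(t + 3)*(t^3 - t^2 - 12*t) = (t - 4)*(t - 3)^2*(t + 3)*(t^2 + 3*t) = t*(t - 4)*(t - 3)^2*(t + 3)*(t + 3)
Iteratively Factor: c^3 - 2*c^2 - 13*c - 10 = (c + 1)*(c^2 - 3*c - 10) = (c - 5)*(c + 1)*(c + 2)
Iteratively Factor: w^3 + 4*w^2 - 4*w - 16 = (w + 2)*(w^2 + 2*w - 8) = (w + 2)*(w + 4)*(w - 2)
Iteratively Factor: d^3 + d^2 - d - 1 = (d + 1)*(d^2 - 1) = (d - 1)*(d + 1)*(d + 1)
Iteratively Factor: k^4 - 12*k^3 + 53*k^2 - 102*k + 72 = (k - 3)*(k^3 - 9*k^2 + 26*k - 24) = (k - 3)*(k - 2)*(k^2 - 7*k + 12) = (k - 4)*(k - 3)*(k - 2)*(k - 3)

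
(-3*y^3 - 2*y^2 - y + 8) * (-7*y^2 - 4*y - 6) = 21*y^5 + 26*y^4 + 33*y^3 - 40*y^2 - 26*y - 48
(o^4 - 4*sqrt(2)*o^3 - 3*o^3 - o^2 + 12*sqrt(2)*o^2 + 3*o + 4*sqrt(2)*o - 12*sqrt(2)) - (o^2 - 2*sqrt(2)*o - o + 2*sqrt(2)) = o^4 - 4*sqrt(2)*o^3 - 3*o^3 - 2*o^2 + 12*sqrt(2)*o^2 + 4*o + 6*sqrt(2)*o - 14*sqrt(2)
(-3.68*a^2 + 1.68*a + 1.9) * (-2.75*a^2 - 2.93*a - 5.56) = 10.12*a^4 + 6.1624*a^3 + 10.3134*a^2 - 14.9078*a - 10.564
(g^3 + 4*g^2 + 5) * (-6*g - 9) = -6*g^4 - 33*g^3 - 36*g^2 - 30*g - 45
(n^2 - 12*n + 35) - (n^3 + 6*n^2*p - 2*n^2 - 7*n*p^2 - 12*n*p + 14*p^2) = -n^3 - 6*n^2*p + 3*n^2 + 7*n*p^2 + 12*n*p - 12*n - 14*p^2 + 35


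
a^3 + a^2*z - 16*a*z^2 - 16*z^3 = (a - 4*z)*(a + z)*(a + 4*z)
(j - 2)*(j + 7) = j^2 + 5*j - 14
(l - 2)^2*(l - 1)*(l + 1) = l^4 - 4*l^3 + 3*l^2 + 4*l - 4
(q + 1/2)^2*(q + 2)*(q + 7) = q^4 + 10*q^3 + 93*q^2/4 + 65*q/4 + 7/2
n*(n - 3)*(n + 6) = n^3 + 3*n^2 - 18*n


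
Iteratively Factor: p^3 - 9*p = (p + 3)*(p^2 - 3*p) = (p - 3)*(p + 3)*(p)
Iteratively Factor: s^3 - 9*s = (s)*(s^2 - 9) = s*(s - 3)*(s + 3)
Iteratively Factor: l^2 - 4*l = (l - 4)*(l)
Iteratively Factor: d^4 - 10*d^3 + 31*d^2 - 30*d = (d)*(d^3 - 10*d^2 + 31*d - 30) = d*(d - 3)*(d^2 - 7*d + 10) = d*(d - 3)*(d - 2)*(d - 5)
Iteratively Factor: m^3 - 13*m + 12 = (m - 3)*(m^2 + 3*m - 4) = (m - 3)*(m + 4)*(m - 1)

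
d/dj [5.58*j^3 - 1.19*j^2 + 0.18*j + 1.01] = 16.74*j^2 - 2.38*j + 0.18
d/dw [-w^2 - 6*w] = -2*w - 6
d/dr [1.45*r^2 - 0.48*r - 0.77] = 2.9*r - 0.48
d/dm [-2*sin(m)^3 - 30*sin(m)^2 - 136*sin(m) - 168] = 2*(-30*sin(m) + 3*cos(m)^2 - 71)*cos(m)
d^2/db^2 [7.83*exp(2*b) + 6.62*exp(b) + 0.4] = (31.32*exp(b) + 6.62)*exp(b)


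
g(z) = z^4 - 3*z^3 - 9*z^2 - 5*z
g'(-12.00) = -7997.00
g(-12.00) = 24684.00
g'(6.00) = 427.00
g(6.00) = 294.00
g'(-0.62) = 1.75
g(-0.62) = 0.50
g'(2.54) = -43.24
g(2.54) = -78.30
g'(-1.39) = -8.11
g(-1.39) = 1.35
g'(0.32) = -11.55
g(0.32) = -2.61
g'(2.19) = -45.57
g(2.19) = -62.62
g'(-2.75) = -106.75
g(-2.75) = 65.27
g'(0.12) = -7.28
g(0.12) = -0.73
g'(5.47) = 281.92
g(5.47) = 107.62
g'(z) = 4*z^3 - 9*z^2 - 18*z - 5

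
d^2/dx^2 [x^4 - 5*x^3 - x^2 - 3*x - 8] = 12*x^2 - 30*x - 2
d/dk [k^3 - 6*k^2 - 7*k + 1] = 3*k^2 - 12*k - 7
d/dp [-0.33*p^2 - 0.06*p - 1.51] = -0.66*p - 0.06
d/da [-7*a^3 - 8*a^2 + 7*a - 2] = -21*a^2 - 16*a + 7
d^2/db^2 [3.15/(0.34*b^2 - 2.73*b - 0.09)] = (0.72828*b^2 - 5.84766*b - 3.15*(0.68*b - 2.73)*(1.36*b - 5.46) - 0.19278)/(-0.34*b^2 + 2.73*b + 0.09)^3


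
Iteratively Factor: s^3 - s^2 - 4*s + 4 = (s - 2)*(s^2 + s - 2) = (s - 2)*(s - 1)*(s + 2)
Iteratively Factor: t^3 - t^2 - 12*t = (t - 4)*(t^2 + 3*t) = (t - 4)*(t + 3)*(t)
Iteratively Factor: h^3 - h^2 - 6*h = (h)*(h^2 - h - 6) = h*(h + 2)*(h - 3)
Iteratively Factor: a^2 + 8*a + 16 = (a + 4)*(a + 4)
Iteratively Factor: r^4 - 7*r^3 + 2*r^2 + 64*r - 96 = (r + 3)*(r^3 - 10*r^2 + 32*r - 32) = (r - 2)*(r + 3)*(r^2 - 8*r + 16) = (r - 4)*(r - 2)*(r + 3)*(r - 4)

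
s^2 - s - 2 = (s - 2)*(s + 1)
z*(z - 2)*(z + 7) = z^3 + 5*z^2 - 14*z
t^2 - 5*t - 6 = (t - 6)*(t + 1)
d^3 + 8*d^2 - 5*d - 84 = (d - 3)*(d + 4)*(d + 7)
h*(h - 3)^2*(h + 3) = h^4 - 3*h^3 - 9*h^2 + 27*h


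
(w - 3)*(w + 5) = w^2 + 2*w - 15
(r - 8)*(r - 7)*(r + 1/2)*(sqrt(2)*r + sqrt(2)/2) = sqrt(2)*r^4 - 14*sqrt(2)*r^3 + 165*sqrt(2)*r^2/4 + 209*sqrt(2)*r/4 + 14*sqrt(2)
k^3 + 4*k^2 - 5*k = k*(k - 1)*(k + 5)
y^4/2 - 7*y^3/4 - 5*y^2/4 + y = y*(y/2 + 1/2)*(y - 4)*(y - 1/2)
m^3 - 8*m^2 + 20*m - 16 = (m - 4)*(m - 2)^2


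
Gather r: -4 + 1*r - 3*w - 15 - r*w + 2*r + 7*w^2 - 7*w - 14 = r*(3 - w) + 7*w^2 - 10*w - 33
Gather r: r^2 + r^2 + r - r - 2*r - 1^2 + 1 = 2*r^2 - 2*r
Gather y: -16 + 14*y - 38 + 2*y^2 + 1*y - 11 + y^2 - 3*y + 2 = 3*y^2 + 12*y - 63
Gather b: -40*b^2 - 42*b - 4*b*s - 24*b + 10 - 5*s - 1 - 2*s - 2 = -40*b^2 + b*(-4*s - 66) - 7*s + 7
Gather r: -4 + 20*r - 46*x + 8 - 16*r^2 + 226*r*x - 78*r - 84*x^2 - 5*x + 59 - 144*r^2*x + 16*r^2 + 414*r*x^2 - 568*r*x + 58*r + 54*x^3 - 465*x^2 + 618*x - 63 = -144*r^2*x + r*(414*x^2 - 342*x) + 54*x^3 - 549*x^2 + 567*x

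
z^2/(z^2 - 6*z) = z/(z - 6)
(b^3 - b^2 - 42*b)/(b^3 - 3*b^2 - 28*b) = (b + 6)/(b + 4)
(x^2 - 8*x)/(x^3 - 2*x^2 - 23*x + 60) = x*(x - 8)/(x^3 - 2*x^2 - 23*x + 60)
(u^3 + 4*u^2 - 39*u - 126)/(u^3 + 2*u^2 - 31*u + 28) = (u^2 - 3*u - 18)/(u^2 - 5*u + 4)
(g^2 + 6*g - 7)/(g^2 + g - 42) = (g - 1)/(g - 6)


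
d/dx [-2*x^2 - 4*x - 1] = -4*x - 4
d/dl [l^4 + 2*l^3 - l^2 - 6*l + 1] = 4*l^3 + 6*l^2 - 2*l - 6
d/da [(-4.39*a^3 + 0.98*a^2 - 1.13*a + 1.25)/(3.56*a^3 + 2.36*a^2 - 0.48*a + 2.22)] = (-13.8492*a^4 + 12.26*a^3 - 40.391*a^2 - 1.5488*a - 1.9086)/(12.6736*a^6 + 16.8032*a^5 + 2.152*a^4 + 13.5408*a^3 + 10.7088*a^2 - 2.1312*a + 4.9284)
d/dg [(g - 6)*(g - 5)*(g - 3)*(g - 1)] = 4*g^3 - 45*g^2 + 154*g - 153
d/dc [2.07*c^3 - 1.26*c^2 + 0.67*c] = 6.21*c^2 - 2.52*c + 0.67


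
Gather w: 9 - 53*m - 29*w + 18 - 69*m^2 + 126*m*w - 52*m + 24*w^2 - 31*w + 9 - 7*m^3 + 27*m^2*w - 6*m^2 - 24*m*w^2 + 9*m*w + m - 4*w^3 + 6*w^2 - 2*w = -7*m^3 - 75*m^2 - 104*m - 4*w^3 + w^2*(30 - 24*m) + w*(27*m^2 + 135*m - 62) + 36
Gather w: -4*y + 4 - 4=-4*y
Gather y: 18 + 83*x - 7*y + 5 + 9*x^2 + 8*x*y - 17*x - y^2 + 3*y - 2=9*x^2 + 66*x - y^2 + y*(8*x - 4) + 21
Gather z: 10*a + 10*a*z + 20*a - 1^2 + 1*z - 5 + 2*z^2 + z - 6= 30*a + 2*z^2 + z*(10*a + 2) - 12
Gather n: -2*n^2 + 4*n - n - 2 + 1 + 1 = -2*n^2 + 3*n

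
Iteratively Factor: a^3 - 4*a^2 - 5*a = (a)*(a^2 - 4*a - 5) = a*(a - 5)*(a + 1)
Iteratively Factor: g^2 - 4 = (g - 2)*(g + 2)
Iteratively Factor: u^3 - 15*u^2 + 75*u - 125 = (u - 5)*(u^2 - 10*u + 25) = (u - 5)^2*(u - 5)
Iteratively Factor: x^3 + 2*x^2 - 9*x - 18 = (x + 2)*(x^2 - 9) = (x - 3)*(x + 2)*(x + 3)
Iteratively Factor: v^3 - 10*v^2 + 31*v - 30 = (v - 3)*(v^2 - 7*v + 10) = (v - 3)*(v - 2)*(v - 5)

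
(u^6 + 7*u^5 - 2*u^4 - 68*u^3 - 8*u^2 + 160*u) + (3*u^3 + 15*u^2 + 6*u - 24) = u^6 + 7*u^5 - 2*u^4 - 65*u^3 + 7*u^2 + 166*u - 24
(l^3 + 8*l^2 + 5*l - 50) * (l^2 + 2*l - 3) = l^5 + 10*l^4 + 18*l^3 - 64*l^2 - 115*l + 150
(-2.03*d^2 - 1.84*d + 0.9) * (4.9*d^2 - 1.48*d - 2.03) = -9.947*d^4 - 6.0116*d^3 + 11.2541*d^2 + 2.4032*d - 1.827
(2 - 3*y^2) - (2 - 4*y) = -3*y^2 + 4*y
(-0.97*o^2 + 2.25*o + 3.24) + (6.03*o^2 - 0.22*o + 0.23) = 5.06*o^2 + 2.03*o + 3.47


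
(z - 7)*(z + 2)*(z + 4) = z^3 - z^2 - 34*z - 56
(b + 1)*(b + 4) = b^2 + 5*b + 4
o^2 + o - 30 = (o - 5)*(o + 6)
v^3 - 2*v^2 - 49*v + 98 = (v - 7)*(v - 2)*(v + 7)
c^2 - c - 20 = (c - 5)*(c + 4)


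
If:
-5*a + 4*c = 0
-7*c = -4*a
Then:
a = 0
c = 0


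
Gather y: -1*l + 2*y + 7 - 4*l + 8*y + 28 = -5*l + 10*y + 35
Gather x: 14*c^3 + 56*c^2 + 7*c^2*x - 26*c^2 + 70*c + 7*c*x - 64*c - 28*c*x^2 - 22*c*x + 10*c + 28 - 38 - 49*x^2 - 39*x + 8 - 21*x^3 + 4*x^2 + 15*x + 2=14*c^3 + 30*c^2 + 16*c - 21*x^3 + x^2*(-28*c - 45) + x*(7*c^2 - 15*c - 24)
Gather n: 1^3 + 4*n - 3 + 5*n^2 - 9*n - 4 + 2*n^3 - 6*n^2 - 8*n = 2*n^3 - n^2 - 13*n - 6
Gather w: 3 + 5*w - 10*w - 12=-5*w - 9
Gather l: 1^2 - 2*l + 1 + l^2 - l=l^2 - 3*l + 2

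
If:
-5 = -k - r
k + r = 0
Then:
No Solution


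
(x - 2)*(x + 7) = x^2 + 5*x - 14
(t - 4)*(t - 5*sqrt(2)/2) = t^2 - 4*t - 5*sqrt(2)*t/2 + 10*sqrt(2)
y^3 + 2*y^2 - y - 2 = (y - 1)*(y + 1)*(y + 2)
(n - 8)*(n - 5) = n^2 - 13*n + 40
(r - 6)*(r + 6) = r^2 - 36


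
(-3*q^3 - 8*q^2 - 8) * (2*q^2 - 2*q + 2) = -6*q^5 - 10*q^4 + 10*q^3 - 32*q^2 + 16*q - 16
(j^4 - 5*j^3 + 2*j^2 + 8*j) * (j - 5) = j^5 - 10*j^4 + 27*j^3 - 2*j^2 - 40*j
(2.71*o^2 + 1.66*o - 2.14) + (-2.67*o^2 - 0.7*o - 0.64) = 0.04*o^2 + 0.96*o - 2.78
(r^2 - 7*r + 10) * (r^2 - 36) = r^4 - 7*r^3 - 26*r^2 + 252*r - 360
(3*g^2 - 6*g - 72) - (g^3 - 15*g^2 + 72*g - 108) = -g^3 + 18*g^2 - 78*g + 36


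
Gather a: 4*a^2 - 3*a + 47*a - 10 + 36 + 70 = 4*a^2 + 44*a + 96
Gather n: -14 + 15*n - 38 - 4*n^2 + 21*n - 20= -4*n^2 + 36*n - 72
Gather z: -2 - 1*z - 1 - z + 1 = -2*z - 2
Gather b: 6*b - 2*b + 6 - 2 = 4*b + 4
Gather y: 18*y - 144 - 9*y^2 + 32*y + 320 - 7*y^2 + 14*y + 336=-16*y^2 + 64*y + 512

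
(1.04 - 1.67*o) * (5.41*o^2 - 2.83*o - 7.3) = -9.0347*o^3 + 10.3525*o^2 + 9.2478*o - 7.592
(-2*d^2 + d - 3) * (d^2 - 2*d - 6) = -2*d^4 + 5*d^3 + 7*d^2 + 18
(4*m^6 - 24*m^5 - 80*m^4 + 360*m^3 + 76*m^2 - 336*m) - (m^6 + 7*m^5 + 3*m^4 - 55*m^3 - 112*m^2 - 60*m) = 3*m^6 - 31*m^5 - 83*m^4 + 415*m^3 + 188*m^2 - 276*m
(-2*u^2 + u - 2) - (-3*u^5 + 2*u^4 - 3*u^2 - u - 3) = 3*u^5 - 2*u^4 + u^2 + 2*u + 1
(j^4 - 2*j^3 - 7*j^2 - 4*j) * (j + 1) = j^5 - j^4 - 9*j^3 - 11*j^2 - 4*j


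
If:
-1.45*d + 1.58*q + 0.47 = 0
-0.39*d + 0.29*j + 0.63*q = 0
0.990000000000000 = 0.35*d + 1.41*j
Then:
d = -0.14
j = 0.74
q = -0.43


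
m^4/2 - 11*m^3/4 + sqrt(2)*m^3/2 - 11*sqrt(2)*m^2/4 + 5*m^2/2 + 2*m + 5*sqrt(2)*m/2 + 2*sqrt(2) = (m/2 + sqrt(2)/2)*(m - 4)*(m - 2)*(m + 1/2)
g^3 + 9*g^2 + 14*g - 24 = (g - 1)*(g + 4)*(g + 6)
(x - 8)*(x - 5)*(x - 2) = x^3 - 15*x^2 + 66*x - 80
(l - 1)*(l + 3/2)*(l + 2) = l^3 + 5*l^2/2 - l/2 - 3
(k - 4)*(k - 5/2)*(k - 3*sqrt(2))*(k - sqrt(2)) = k^4 - 13*k^3/2 - 4*sqrt(2)*k^3 + 16*k^2 + 26*sqrt(2)*k^2 - 40*sqrt(2)*k - 39*k + 60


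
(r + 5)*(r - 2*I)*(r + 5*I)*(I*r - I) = I*r^4 - 3*r^3 + 4*I*r^3 - 12*r^2 + 5*I*r^2 + 15*r + 40*I*r - 50*I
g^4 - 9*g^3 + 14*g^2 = g^2*(g - 7)*(g - 2)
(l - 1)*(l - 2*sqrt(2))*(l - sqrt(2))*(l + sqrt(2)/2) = l^4 - 5*sqrt(2)*l^3/2 - l^3 + l^2 + 5*sqrt(2)*l^2/2 - l + 2*sqrt(2)*l - 2*sqrt(2)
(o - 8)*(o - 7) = o^2 - 15*o + 56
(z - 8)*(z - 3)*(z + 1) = z^3 - 10*z^2 + 13*z + 24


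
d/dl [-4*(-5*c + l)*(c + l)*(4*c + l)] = 84*c^2 - 12*l^2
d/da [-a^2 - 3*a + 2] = -2*a - 3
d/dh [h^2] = 2*h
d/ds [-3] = 0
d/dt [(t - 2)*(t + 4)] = 2*t + 2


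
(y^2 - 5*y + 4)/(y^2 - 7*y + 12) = (y - 1)/(y - 3)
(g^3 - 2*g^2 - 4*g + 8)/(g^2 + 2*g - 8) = (g^2 - 4)/(g + 4)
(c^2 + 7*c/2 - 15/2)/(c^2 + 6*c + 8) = (2*c^2 + 7*c - 15)/(2*(c^2 + 6*c + 8))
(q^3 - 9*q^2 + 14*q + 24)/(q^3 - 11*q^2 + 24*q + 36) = (q - 4)/(q - 6)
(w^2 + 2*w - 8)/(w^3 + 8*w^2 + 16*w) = (w - 2)/(w*(w + 4))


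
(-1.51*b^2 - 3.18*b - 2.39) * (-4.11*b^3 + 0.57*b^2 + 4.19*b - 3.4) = 6.2061*b^5 + 12.2091*b^4 + 1.6834*b^3 - 9.5525*b^2 + 0.797899999999998*b + 8.126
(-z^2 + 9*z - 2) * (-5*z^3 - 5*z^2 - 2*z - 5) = 5*z^5 - 40*z^4 - 33*z^3 - 3*z^2 - 41*z + 10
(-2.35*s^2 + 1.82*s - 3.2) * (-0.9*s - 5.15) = 2.115*s^3 + 10.4645*s^2 - 6.493*s + 16.48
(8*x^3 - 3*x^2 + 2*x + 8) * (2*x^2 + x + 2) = 16*x^5 + 2*x^4 + 17*x^3 + 12*x^2 + 12*x + 16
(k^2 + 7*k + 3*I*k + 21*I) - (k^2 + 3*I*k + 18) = 7*k - 18 + 21*I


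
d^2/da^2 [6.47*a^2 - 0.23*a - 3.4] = 12.9400000000000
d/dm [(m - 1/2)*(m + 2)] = 2*m + 3/2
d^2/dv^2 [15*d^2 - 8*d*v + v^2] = 2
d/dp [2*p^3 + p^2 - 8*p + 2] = 6*p^2 + 2*p - 8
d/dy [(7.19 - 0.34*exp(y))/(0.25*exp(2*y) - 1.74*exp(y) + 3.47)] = (0.085*exp(2*y) - 3.595*exp(y) + 11.3308)*exp(y)/(0.0625*exp(4*y) - 0.87*exp(3*y) + 4.7626*exp(2*y) - 12.0756*exp(y) + 12.0409)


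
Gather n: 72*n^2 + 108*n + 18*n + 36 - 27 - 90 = 72*n^2 + 126*n - 81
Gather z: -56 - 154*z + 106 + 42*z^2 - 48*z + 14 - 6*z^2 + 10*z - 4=36*z^2 - 192*z + 60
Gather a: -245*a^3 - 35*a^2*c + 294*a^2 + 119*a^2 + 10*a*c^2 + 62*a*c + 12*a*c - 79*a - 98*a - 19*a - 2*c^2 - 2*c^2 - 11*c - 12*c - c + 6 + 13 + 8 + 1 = -245*a^3 + a^2*(413 - 35*c) + a*(10*c^2 + 74*c - 196) - 4*c^2 - 24*c + 28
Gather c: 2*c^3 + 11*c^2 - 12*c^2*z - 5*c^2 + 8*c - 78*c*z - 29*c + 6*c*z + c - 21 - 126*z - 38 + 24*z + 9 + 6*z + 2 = 2*c^3 + c^2*(6 - 12*z) + c*(-72*z - 20) - 96*z - 48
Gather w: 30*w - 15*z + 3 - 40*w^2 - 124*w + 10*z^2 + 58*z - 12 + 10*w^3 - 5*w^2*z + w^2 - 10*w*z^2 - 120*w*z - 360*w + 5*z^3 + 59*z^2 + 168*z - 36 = 10*w^3 + w^2*(-5*z - 39) + w*(-10*z^2 - 120*z - 454) + 5*z^3 + 69*z^2 + 211*z - 45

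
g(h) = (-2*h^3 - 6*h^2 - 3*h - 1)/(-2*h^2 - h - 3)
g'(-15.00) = 1.00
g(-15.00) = -12.43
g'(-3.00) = 0.90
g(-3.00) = -0.44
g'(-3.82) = 0.97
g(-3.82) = -1.21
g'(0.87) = 1.88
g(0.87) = 1.76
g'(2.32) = 1.33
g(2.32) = 4.06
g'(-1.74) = 0.42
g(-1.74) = 0.47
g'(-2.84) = 0.87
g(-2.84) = -0.30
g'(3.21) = 1.19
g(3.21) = 5.17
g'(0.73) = 1.90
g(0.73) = 1.49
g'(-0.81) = -0.53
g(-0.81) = 0.41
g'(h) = (4*h + 1)*(-2*h^3 - 6*h^2 - 3*h - 1)/(-2*h^2 - h - 3)^2 + (-6*h^2 - 12*h - 3)/(-2*h^2 - h - 3)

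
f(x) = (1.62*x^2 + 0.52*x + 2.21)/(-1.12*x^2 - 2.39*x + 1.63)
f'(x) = (2.24*x + 2.39)*(1.62*x^2 + 0.52*x + 2.21)/(-1.12*x^2 - 2.39*x + 1.63)^2 + (3.24*x + 0.52)/(-1.12*x^2 - 2.39*x + 1.63) = (-3.2894*x^2 + 10.2316*x + 6.1295)/(1.2544*x^4 + 5.3536*x^3 + 2.0609*x^2 - 7.7914*x + 2.6569)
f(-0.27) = 1.00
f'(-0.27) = 0.65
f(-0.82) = 1.01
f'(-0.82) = -0.56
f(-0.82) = 1.01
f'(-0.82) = -0.56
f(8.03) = -1.23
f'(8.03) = -0.02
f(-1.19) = 1.35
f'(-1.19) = -1.28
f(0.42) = 6.33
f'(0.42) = 53.59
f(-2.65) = 124.20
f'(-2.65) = -4562.20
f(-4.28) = -3.43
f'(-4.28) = -1.31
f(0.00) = 1.36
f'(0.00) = 2.31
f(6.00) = -1.20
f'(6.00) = -0.02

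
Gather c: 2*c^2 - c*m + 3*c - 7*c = 2*c^2 + c*(-m - 4)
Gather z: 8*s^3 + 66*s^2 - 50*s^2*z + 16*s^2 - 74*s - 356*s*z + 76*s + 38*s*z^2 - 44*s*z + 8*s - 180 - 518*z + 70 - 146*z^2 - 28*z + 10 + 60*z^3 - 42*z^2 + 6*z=8*s^3 + 82*s^2 + 10*s + 60*z^3 + z^2*(38*s - 188) + z*(-50*s^2 - 400*s - 540) - 100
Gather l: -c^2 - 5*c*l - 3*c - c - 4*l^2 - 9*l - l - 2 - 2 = -c^2 - 4*c - 4*l^2 + l*(-5*c - 10) - 4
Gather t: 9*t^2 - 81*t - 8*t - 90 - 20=9*t^2 - 89*t - 110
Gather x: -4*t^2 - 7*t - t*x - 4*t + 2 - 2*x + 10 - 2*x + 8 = -4*t^2 - 11*t + x*(-t - 4) + 20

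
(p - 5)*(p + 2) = p^2 - 3*p - 10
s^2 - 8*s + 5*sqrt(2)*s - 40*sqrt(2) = (s - 8)*(s + 5*sqrt(2))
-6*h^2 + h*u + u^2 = (-2*h + u)*(3*h + u)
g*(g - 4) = g^2 - 4*g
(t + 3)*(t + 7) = t^2 + 10*t + 21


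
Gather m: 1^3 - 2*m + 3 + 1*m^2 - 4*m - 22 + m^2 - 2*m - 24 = 2*m^2 - 8*m - 42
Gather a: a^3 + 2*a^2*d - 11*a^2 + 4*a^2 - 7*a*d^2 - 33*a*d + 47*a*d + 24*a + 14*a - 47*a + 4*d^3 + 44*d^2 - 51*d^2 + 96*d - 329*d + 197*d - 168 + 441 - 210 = a^3 + a^2*(2*d - 7) + a*(-7*d^2 + 14*d - 9) + 4*d^3 - 7*d^2 - 36*d + 63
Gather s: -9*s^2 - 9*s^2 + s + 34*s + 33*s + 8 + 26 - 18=-18*s^2 + 68*s + 16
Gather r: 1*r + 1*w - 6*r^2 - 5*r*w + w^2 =-6*r^2 + r*(1 - 5*w) + w^2 + w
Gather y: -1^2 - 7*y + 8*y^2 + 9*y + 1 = 8*y^2 + 2*y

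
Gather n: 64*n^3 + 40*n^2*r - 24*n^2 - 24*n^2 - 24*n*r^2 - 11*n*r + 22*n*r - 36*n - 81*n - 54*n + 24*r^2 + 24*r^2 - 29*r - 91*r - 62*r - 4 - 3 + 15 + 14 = 64*n^3 + n^2*(40*r - 48) + n*(-24*r^2 + 11*r - 171) + 48*r^2 - 182*r + 22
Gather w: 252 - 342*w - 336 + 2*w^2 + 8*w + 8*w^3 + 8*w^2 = 8*w^3 + 10*w^2 - 334*w - 84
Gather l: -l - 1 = -l - 1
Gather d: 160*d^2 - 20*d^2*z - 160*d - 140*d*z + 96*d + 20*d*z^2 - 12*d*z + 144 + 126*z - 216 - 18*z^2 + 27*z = d^2*(160 - 20*z) + d*(20*z^2 - 152*z - 64) - 18*z^2 + 153*z - 72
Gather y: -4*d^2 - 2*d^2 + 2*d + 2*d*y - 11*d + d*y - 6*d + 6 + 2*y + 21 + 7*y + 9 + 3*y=-6*d^2 - 15*d + y*(3*d + 12) + 36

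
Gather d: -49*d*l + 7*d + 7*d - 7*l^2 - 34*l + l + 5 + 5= d*(14 - 49*l) - 7*l^2 - 33*l + 10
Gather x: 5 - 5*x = 5 - 5*x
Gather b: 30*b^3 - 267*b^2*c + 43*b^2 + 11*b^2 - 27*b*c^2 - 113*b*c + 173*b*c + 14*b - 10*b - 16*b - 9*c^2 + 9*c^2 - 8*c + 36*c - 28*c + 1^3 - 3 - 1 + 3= 30*b^3 + b^2*(54 - 267*c) + b*(-27*c^2 + 60*c - 12)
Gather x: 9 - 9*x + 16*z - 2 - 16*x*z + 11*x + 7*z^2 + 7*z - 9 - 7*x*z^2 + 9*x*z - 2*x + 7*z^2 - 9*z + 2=x*(-7*z^2 - 7*z) + 14*z^2 + 14*z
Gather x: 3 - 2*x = 3 - 2*x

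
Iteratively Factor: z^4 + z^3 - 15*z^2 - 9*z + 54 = (z + 3)*(z^3 - 2*z^2 - 9*z + 18) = (z + 3)^2*(z^2 - 5*z + 6) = (z - 3)*(z + 3)^2*(z - 2)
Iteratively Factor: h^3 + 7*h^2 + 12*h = (h + 3)*(h^2 + 4*h) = h*(h + 3)*(h + 4)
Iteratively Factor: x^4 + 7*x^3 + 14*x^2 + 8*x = (x + 1)*(x^3 + 6*x^2 + 8*x) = (x + 1)*(x + 2)*(x^2 + 4*x) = x*(x + 1)*(x + 2)*(x + 4)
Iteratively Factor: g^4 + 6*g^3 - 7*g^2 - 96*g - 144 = (g - 4)*(g^3 + 10*g^2 + 33*g + 36) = (g - 4)*(g + 3)*(g^2 + 7*g + 12) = (g - 4)*(g + 3)*(g + 4)*(g + 3)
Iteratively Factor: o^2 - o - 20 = (o + 4)*(o - 5)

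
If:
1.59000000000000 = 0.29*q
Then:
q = 5.48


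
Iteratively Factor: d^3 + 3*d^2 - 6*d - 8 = (d + 1)*(d^2 + 2*d - 8) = (d + 1)*(d + 4)*(d - 2)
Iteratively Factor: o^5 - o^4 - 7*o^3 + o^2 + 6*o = (o - 1)*(o^4 - 7*o^2 - 6*o) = (o - 1)*(o + 1)*(o^3 - o^2 - 6*o) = o*(o - 1)*(o + 1)*(o^2 - o - 6) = o*(o - 3)*(o - 1)*(o + 1)*(o + 2)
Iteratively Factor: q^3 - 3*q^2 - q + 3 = (q - 3)*(q^2 - 1) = (q - 3)*(q - 1)*(q + 1)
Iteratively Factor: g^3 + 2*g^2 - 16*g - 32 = (g - 4)*(g^2 + 6*g + 8) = (g - 4)*(g + 4)*(g + 2)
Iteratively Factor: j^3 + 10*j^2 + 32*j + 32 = (j + 2)*(j^2 + 8*j + 16) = (j + 2)*(j + 4)*(j + 4)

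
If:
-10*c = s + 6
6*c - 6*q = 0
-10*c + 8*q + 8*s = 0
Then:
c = -24/41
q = -24/41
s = -6/41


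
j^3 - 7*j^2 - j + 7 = (j - 7)*(j - 1)*(j + 1)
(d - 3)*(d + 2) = d^2 - d - 6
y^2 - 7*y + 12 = (y - 4)*(y - 3)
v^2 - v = v*(v - 1)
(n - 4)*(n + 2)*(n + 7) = n^3 + 5*n^2 - 22*n - 56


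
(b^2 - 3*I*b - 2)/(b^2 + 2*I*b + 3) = (b - 2*I)/(b + 3*I)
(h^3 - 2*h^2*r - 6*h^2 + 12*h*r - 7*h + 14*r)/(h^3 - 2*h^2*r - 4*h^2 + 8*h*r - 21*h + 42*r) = (h + 1)/(h + 3)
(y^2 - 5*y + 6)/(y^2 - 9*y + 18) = (y - 2)/(y - 6)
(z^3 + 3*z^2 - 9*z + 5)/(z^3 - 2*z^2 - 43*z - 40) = (z^2 - 2*z + 1)/(z^2 - 7*z - 8)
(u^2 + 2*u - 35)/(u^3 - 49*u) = (u - 5)/(u*(u - 7))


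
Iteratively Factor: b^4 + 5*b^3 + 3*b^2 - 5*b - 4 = (b + 4)*(b^3 + b^2 - b - 1) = (b + 1)*(b + 4)*(b^2 - 1) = (b + 1)^2*(b + 4)*(b - 1)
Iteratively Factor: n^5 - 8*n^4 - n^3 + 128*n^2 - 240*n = (n - 5)*(n^4 - 3*n^3 - 16*n^2 + 48*n) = (n - 5)*(n + 4)*(n^3 - 7*n^2 + 12*n) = n*(n - 5)*(n + 4)*(n^2 - 7*n + 12) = n*(n - 5)*(n - 4)*(n + 4)*(n - 3)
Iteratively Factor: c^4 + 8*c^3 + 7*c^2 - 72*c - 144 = (c + 4)*(c^3 + 4*c^2 - 9*c - 36) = (c + 3)*(c + 4)*(c^2 + c - 12) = (c + 3)*(c + 4)^2*(c - 3)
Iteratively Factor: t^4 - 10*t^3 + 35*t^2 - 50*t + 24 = (t - 3)*(t^3 - 7*t^2 + 14*t - 8) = (t - 4)*(t - 3)*(t^2 - 3*t + 2) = (t - 4)*(t - 3)*(t - 2)*(t - 1)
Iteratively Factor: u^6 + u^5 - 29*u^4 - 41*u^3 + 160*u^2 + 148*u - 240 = (u + 2)*(u^5 - u^4 - 27*u^3 + 13*u^2 + 134*u - 120) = (u - 2)*(u + 2)*(u^4 + u^3 - 25*u^2 - 37*u + 60) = (u - 2)*(u + 2)*(u + 4)*(u^3 - 3*u^2 - 13*u + 15) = (u - 2)*(u - 1)*(u + 2)*(u + 4)*(u^2 - 2*u - 15) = (u - 2)*(u - 1)*(u + 2)*(u + 3)*(u + 4)*(u - 5)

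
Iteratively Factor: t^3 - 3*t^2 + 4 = (t + 1)*(t^2 - 4*t + 4) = (t - 2)*(t + 1)*(t - 2)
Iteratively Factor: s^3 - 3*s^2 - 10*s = (s - 5)*(s^2 + 2*s) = s*(s - 5)*(s + 2)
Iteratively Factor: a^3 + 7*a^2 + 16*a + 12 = (a + 3)*(a^2 + 4*a + 4) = (a + 2)*(a + 3)*(a + 2)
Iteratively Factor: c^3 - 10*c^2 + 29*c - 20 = (c - 5)*(c^2 - 5*c + 4) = (c - 5)*(c - 1)*(c - 4)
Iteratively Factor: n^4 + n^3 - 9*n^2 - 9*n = (n + 1)*(n^3 - 9*n) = (n - 3)*(n + 1)*(n^2 + 3*n) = n*(n - 3)*(n + 1)*(n + 3)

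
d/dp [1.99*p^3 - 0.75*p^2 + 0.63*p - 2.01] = 5.97*p^2 - 1.5*p + 0.63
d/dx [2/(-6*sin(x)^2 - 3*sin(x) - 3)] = 2*(4*sin(x) + 1)*cos(x)/(3*(sin(x) - cos(2*x) + 2)^2)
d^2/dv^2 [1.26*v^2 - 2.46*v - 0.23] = 2.52000000000000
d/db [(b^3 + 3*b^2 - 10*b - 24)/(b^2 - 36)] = (b^4 - 98*b^2 - 168*b + 360)/(b^4 - 72*b^2 + 1296)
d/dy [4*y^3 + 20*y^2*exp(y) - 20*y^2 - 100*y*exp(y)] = 20*y^2*exp(y) + 12*y^2 - 60*y*exp(y) - 40*y - 100*exp(y)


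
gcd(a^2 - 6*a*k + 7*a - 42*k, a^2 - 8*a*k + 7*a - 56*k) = a + 7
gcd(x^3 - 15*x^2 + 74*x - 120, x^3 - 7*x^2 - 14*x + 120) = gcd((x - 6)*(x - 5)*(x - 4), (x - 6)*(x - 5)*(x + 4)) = x^2 - 11*x + 30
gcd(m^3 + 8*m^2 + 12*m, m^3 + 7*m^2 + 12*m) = m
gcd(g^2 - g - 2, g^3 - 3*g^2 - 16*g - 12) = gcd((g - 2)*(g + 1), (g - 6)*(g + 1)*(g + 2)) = g + 1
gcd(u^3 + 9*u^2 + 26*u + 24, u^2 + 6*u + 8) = u^2 + 6*u + 8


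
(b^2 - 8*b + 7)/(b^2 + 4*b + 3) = (b^2 - 8*b + 7)/(b^2 + 4*b + 3)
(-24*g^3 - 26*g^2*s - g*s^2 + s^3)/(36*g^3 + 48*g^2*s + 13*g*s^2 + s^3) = (-24*g^2 - 2*g*s + s^2)/(36*g^2 + 12*g*s + s^2)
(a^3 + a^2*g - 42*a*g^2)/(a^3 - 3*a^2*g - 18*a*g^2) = (a + 7*g)/(a + 3*g)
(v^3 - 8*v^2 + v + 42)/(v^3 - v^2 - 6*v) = (v - 7)/v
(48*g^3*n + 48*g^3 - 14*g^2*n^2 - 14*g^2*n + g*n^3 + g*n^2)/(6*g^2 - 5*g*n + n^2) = g*(48*g^2*n + 48*g^2 - 14*g*n^2 - 14*g*n + n^3 + n^2)/(6*g^2 - 5*g*n + n^2)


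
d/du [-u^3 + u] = 1 - 3*u^2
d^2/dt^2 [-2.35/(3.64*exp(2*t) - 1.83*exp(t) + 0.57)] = (-2.35*(7.28*exp(t) - 1.83)*(14.56*exp(t) - 3.66)*exp(t) + (34.216*exp(t) - 4.3005)*(3.64*exp(2*t) - 1.83*exp(t) + 0.57))*exp(t)/(3.64*exp(2*t) - 1.83*exp(t) + 0.57)^3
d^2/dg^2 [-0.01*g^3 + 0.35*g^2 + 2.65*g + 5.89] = 0.7 - 0.06*g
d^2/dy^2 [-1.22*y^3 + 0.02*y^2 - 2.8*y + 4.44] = 0.04 - 7.32*y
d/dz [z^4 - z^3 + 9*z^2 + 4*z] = 4*z^3 - 3*z^2 + 18*z + 4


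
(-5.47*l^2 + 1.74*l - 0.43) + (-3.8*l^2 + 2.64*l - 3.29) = -9.27*l^2 + 4.38*l - 3.72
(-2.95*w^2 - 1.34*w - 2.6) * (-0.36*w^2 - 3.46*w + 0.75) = 1.062*w^4 + 10.6894*w^3 + 3.3599*w^2 + 7.991*w - 1.95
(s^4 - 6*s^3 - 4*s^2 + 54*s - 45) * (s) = s^5 - 6*s^4 - 4*s^3 + 54*s^2 - 45*s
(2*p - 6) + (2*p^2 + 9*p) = 2*p^2 + 11*p - 6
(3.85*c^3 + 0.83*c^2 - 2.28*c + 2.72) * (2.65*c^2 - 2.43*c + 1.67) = 10.2025*c^5 - 7.156*c^4 - 1.6294*c^3 + 14.1345*c^2 - 10.4172*c + 4.5424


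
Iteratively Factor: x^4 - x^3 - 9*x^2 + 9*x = (x - 3)*(x^3 + 2*x^2 - 3*x) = (x - 3)*(x + 3)*(x^2 - x) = x*(x - 3)*(x + 3)*(x - 1)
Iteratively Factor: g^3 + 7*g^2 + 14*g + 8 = (g + 1)*(g^2 + 6*g + 8) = (g + 1)*(g + 4)*(g + 2)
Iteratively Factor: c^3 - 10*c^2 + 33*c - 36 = (c - 4)*(c^2 - 6*c + 9) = (c - 4)*(c - 3)*(c - 3)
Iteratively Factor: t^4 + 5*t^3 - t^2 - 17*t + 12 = (t + 3)*(t^3 + 2*t^2 - 7*t + 4) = (t + 3)*(t + 4)*(t^2 - 2*t + 1) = (t - 1)*(t + 3)*(t + 4)*(t - 1)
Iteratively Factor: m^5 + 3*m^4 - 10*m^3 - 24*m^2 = (m - 3)*(m^4 + 6*m^3 + 8*m^2) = (m - 3)*(m + 4)*(m^3 + 2*m^2) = m*(m - 3)*(m + 4)*(m^2 + 2*m) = m^2*(m - 3)*(m + 4)*(m + 2)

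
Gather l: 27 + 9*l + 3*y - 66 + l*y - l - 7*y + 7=l*(y + 8) - 4*y - 32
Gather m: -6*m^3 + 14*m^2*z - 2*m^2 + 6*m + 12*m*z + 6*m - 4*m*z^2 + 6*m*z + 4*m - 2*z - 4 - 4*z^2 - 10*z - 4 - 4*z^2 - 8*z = -6*m^3 + m^2*(14*z - 2) + m*(-4*z^2 + 18*z + 16) - 8*z^2 - 20*z - 8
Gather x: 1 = 1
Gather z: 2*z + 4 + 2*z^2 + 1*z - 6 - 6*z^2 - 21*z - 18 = -4*z^2 - 18*z - 20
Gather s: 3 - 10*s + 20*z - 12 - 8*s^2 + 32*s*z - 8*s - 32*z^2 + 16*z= -8*s^2 + s*(32*z - 18) - 32*z^2 + 36*z - 9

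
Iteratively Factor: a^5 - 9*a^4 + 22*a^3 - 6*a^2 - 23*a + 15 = (a - 5)*(a^4 - 4*a^3 + 2*a^2 + 4*a - 3) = (a - 5)*(a - 3)*(a^3 - a^2 - a + 1) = (a - 5)*(a - 3)*(a + 1)*(a^2 - 2*a + 1) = (a - 5)*(a - 3)*(a - 1)*(a + 1)*(a - 1)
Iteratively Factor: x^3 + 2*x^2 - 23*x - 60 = (x + 4)*(x^2 - 2*x - 15) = (x - 5)*(x + 4)*(x + 3)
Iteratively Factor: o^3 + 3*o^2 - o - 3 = (o + 3)*(o^2 - 1) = (o - 1)*(o + 3)*(o + 1)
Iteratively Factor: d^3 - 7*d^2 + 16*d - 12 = (d - 2)*(d^2 - 5*d + 6) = (d - 3)*(d - 2)*(d - 2)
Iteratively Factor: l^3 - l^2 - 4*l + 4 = (l + 2)*(l^2 - 3*l + 2) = (l - 1)*(l + 2)*(l - 2)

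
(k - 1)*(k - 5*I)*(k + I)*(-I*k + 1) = -I*k^4 - 3*k^3 + I*k^3 + 3*k^2 - 9*I*k^2 + 5*k + 9*I*k - 5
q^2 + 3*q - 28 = (q - 4)*(q + 7)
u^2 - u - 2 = (u - 2)*(u + 1)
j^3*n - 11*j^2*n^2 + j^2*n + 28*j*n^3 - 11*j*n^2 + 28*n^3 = (j - 7*n)*(j - 4*n)*(j*n + n)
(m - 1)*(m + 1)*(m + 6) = m^3 + 6*m^2 - m - 6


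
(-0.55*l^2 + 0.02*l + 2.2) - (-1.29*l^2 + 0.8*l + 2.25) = 0.74*l^2 - 0.78*l - 0.0499999999999998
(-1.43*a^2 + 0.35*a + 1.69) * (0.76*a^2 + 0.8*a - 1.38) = -1.0868*a^4 - 0.878*a^3 + 3.5378*a^2 + 0.869*a - 2.3322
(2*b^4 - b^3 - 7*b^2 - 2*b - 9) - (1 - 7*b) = 2*b^4 - b^3 - 7*b^2 + 5*b - 10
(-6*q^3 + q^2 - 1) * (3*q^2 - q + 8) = -18*q^5 + 9*q^4 - 49*q^3 + 5*q^2 + q - 8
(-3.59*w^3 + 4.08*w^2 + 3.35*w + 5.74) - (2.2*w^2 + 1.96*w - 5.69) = -3.59*w^3 + 1.88*w^2 + 1.39*w + 11.43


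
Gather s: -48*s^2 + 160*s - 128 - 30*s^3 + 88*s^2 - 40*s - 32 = -30*s^3 + 40*s^2 + 120*s - 160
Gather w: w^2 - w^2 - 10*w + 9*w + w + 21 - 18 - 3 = 0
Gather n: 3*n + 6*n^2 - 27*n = 6*n^2 - 24*n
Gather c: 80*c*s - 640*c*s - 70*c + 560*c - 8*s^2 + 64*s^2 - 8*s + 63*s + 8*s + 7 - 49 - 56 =c*(490 - 560*s) + 56*s^2 + 63*s - 98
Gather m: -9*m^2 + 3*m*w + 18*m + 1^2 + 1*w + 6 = -9*m^2 + m*(3*w + 18) + w + 7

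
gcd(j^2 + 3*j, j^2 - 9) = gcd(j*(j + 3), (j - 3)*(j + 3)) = j + 3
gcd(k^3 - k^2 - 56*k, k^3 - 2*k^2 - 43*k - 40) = k - 8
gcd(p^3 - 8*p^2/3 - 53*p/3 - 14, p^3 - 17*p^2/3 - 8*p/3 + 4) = p^2 - 5*p - 6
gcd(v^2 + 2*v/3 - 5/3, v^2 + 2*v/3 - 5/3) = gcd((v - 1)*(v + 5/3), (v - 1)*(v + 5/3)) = v^2 + 2*v/3 - 5/3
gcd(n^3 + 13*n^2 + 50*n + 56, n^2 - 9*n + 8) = 1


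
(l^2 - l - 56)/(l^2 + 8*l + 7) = (l - 8)/(l + 1)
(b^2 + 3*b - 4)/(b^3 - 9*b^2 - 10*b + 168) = (b - 1)/(b^2 - 13*b + 42)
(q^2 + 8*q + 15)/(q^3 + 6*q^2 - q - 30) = 1/(q - 2)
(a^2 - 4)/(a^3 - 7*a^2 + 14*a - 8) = (a + 2)/(a^2 - 5*a + 4)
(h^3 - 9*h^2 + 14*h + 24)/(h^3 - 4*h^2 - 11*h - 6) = (h - 4)/(h + 1)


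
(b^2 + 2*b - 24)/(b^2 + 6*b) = (b - 4)/b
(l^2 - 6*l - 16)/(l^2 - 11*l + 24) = (l + 2)/(l - 3)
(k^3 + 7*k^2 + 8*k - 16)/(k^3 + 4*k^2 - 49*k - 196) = (k^2 + 3*k - 4)/(k^2 - 49)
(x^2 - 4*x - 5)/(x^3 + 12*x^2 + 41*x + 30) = (x - 5)/(x^2 + 11*x + 30)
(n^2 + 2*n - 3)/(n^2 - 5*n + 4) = (n + 3)/(n - 4)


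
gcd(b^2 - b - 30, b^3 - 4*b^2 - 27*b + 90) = b^2 - b - 30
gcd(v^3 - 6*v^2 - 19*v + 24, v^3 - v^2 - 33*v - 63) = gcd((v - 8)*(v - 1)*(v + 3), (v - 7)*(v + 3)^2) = v + 3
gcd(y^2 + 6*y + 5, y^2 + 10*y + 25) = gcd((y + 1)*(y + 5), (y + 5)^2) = y + 5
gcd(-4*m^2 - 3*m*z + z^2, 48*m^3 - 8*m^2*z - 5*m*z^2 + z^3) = -4*m + z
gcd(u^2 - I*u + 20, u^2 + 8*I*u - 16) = u + 4*I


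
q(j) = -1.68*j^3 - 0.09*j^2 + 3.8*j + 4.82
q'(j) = -5.04*j^2 - 0.18*j + 3.8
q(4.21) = -106.14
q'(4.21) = -86.29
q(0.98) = 6.88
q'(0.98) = -1.22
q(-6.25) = 387.71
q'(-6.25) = -191.95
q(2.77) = -21.05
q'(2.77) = -35.37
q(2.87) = -24.73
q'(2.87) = -38.23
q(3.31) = -44.51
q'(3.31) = -52.01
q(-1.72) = 6.57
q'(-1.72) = -10.80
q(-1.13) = 2.84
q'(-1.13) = -2.43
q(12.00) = -2865.58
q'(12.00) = -724.12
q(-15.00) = 5597.57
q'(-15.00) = -1127.50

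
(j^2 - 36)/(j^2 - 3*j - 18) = (j + 6)/(j + 3)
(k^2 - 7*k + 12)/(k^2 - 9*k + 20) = (k - 3)/(k - 5)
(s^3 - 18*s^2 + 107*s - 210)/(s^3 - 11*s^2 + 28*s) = (s^2 - 11*s + 30)/(s*(s - 4))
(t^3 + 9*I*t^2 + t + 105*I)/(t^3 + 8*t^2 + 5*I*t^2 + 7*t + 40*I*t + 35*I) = (t^2 + 4*I*t + 21)/(t^2 + 8*t + 7)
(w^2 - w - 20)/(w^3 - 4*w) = (w^2 - w - 20)/(w*(w^2 - 4))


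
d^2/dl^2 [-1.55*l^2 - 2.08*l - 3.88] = -3.10000000000000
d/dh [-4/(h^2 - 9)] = 8*h/(h^2 - 9)^2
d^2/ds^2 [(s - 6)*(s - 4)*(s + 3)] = 6*s - 14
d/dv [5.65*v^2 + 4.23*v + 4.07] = 11.3*v + 4.23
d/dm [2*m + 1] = 2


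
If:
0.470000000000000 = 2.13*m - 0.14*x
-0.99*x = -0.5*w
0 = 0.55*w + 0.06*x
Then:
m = 0.22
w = 0.00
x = 0.00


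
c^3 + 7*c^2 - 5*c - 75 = (c - 3)*(c + 5)^2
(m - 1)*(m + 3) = m^2 + 2*m - 3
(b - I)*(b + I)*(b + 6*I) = b^3 + 6*I*b^2 + b + 6*I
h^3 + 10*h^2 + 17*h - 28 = (h - 1)*(h + 4)*(h + 7)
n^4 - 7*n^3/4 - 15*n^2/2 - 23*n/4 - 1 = (n - 4)*(n + 1/4)*(n + 1)^2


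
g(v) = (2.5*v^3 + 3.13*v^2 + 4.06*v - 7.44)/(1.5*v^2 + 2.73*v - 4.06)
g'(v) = (-3.0*v - 2.73)*(2.5*v^3 + 3.13*v^2 + 4.06*v - 7.44)/(1.5*v^2 + 2.73*v - 4.06)^2 + (7.5*v^2 + 6.26*v + 4.06)/(1.5*v^2 + 2.73*v - 4.06) = (3.75*v^4 + 13.65*v^3 - 27.9951*v^2 - 3.0956*v + 3.8276)/(2.25*v^4 + 8.19*v^3 - 4.7271*v^2 - 22.1676*v + 16.4836)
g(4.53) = 7.87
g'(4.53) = 1.48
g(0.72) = 1.49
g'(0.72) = -3.93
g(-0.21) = 1.79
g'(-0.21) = 0.15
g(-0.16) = 1.80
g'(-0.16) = 0.18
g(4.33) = 7.57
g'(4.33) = 1.47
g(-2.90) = -84.43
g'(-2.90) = -713.22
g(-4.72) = -13.34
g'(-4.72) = -0.66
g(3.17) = 5.92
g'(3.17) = 1.36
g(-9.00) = -17.37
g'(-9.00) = 1.44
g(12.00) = 19.66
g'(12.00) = 1.62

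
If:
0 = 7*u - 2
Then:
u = 2/7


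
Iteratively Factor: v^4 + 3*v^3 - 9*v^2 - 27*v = (v)*(v^3 + 3*v^2 - 9*v - 27) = v*(v + 3)*(v^2 - 9) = v*(v - 3)*(v + 3)*(v + 3)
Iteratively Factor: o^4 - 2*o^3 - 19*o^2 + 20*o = (o + 4)*(o^3 - 6*o^2 + 5*o) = (o - 5)*(o + 4)*(o^2 - o) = (o - 5)*(o - 1)*(o + 4)*(o)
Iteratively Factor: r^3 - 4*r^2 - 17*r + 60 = (r - 5)*(r^2 + r - 12) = (r - 5)*(r + 4)*(r - 3)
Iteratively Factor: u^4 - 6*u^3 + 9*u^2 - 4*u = (u - 4)*(u^3 - 2*u^2 + u) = (u - 4)*(u - 1)*(u^2 - u) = (u - 4)*(u - 1)^2*(u)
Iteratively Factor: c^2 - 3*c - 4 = (c - 4)*(c + 1)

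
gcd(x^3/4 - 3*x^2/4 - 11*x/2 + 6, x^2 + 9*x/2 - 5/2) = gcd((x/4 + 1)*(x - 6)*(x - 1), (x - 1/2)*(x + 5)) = 1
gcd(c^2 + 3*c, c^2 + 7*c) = c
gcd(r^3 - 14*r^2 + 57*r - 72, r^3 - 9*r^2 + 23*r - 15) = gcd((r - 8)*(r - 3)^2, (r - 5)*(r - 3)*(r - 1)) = r - 3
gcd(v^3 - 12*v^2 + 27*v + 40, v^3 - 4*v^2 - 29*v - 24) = v^2 - 7*v - 8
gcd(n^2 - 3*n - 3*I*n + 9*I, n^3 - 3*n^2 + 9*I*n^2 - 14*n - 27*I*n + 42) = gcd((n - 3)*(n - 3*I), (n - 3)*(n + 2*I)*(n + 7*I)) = n - 3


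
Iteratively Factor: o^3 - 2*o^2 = (o - 2)*(o^2) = o*(o - 2)*(o)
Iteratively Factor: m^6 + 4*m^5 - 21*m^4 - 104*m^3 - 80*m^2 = (m - 5)*(m^5 + 9*m^4 + 24*m^3 + 16*m^2) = (m - 5)*(m + 4)*(m^4 + 5*m^3 + 4*m^2) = m*(m - 5)*(m + 4)*(m^3 + 5*m^2 + 4*m) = m*(m - 5)*(m + 1)*(m + 4)*(m^2 + 4*m) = m^2*(m - 5)*(m + 1)*(m + 4)*(m + 4)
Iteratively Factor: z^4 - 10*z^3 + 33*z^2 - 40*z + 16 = (z - 4)*(z^3 - 6*z^2 + 9*z - 4) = (z - 4)^2*(z^2 - 2*z + 1) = (z - 4)^2*(z - 1)*(z - 1)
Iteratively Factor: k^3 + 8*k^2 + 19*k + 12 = (k + 3)*(k^2 + 5*k + 4) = (k + 1)*(k + 3)*(k + 4)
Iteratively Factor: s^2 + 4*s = (s + 4)*(s)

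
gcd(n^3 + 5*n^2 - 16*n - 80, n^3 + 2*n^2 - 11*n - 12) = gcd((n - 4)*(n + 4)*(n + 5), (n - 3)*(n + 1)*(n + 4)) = n + 4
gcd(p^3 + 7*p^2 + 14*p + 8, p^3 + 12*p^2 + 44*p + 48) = p^2 + 6*p + 8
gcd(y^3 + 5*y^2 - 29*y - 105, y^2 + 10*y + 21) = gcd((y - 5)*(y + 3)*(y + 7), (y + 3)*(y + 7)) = y^2 + 10*y + 21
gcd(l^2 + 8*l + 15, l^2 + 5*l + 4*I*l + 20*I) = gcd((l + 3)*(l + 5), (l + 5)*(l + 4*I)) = l + 5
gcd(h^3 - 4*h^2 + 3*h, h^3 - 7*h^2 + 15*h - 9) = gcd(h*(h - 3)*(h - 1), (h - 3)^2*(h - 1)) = h^2 - 4*h + 3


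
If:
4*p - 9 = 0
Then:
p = 9/4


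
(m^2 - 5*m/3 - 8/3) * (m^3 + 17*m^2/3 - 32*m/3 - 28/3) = m^5 + 4*m^4 - 205*m^3/9 - 20*m^2/3 + 44*m + 224/9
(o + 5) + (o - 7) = 2*o - 2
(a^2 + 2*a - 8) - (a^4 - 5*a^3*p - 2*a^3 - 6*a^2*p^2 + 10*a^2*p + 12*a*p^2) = -a^4 + 5*a^3*p + 2*a^3 + 6*a^2*p^2 - 10*a^2*p + a^2 - 12*a*p^2 + 2*a - 8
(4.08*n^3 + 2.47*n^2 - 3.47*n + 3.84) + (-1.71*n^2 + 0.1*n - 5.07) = 4.08*n^3 + 0.76*n^2 - 3.37*n - 1.23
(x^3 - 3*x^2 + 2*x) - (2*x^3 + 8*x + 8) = -x^3 - 3*x^2 - 6*x - 8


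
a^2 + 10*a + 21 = (a + 3)*(a + 7)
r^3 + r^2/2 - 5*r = r*(r - 2)*(r + 5/2)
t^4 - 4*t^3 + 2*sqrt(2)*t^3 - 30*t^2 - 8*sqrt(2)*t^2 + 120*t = t*(t - 4)*(t - 3*sqrt(2))*(t + 5*sqrt(2))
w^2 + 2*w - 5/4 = (w - 1/2)*(w + 5/2)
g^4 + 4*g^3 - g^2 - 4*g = g*(g - 1)*(g + 1)*(g + 4)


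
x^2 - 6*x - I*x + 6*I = (x - 6)*(x - I)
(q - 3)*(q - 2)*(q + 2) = q^3 - 3*q^2 - 4*q + 12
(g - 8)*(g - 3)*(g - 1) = g^3 - 12*g^2 + 35*g - 24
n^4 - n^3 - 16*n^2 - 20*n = n*(n - 5)*(n + 2)^2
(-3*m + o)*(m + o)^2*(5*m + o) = -15*m^4 - 28*m^3*o - 10*m^2*o^2 + 4*m*o^3 + o^4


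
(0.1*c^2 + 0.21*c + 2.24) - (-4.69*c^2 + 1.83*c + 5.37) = 4.79*c^2 - 1.62*c - 3.13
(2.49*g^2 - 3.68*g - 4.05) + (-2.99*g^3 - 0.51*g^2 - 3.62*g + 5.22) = -2.99*g^3 + 1.98*g^2 - 7.3*g + 1.17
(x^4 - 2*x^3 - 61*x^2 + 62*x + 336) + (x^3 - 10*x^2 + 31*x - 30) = x^4 - x^3 - 71*x^2 + 93*x + 306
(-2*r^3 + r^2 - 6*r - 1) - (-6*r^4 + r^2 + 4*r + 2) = 6*r^4 - 2*r^3 - 10*r - 3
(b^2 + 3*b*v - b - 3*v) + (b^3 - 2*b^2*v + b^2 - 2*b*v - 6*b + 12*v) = b^3 - 2*b^2*v + 2*b^2 + b*v - 7*b + 9*v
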